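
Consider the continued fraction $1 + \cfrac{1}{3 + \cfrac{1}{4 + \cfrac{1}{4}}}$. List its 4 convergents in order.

Using the convergent recurrence p_i = a_i*p_{i-1} + p_{i-2}, q_i = a_i*q_{i-1} + q_{i-2} with p_{-2}=0, p_{-1}=1, q_{-2}=1, q_{-1}=0:
  i=0: a_0=1, p_0 = 1*1 + 0 = 1, q_0 = 1*0 + 1 = 1.
  i=1: a_1=3, p_1 = 3*1 + 1 = 4, q_1 = 3*1 + 0 = 3.
  i=2: a_2=4, p_2 = 4*4 + 1 = 17, q_2 = 4*3 + 1 = 13.
  i=3: a_3=4, p_3 = 4*17 + 4 = 72, q_3 = 4*13 + 3 = 55.

1/1, 4/3, 17/13, 72/55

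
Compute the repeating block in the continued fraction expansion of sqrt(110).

[10; (2, 20)]

Write x_i = (sqrt(110) + m_i)/d_i with (m_0, d_0) = (0, 1). a_0 = floor(sqrt(110)) = 10, since 10^2 = 100 <= 110 < 121 = 11^2.
Iterate m_{i+1} = d_i*a_i - m_i, d_{i+1} = (110 - m_{i+1}^2)/d_i, a_{i+1} = floor((a_0 + m_{i+1})/d_{i+1}):
  m_1 = 1*10 - 0 = 10, d_1 = (110 - 10^2)/1 = 10/1 = 10, a_1 = floor((10 + 10)/10) = 2.
  m_2 = 10*2 - 10 = 10, d_2 = (110 - 10^2)/10 = 10/10 = 1, a_2 = floor((10 + 10)/1) = 20.
  m_3 = 1*20 - 10 = 10, d_3 = (110 - 10^2)/1 = 10/1 = 10: (m_3, d_3) = (m_1, d_1) = (10, 10), so from here the quotients repeat a_1, a_2; the period length is 2.
Hence the expansion of sqrt(110) is a_0 = 10 followed by the repeating block 2, 20 (period 2).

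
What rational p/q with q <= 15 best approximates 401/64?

94/15

Expand x = 401/64 as a continued fraction with the Euclidean algorithm:
  401 = 6*64 + 17, so a_0 = 6.
  64 = 3*17 + 13, so a_1 = 3.
  17 = 1*13 + 4, so a_2 = 1.
  13 = 3*4 + 1, so a_3 = 3.
  4 = 4*1 + 0, so a_4 = 4.
so x = [6; 3, 1, 3, 4].
Convergents (p_i = a_i*p_{i-1} + p_{i-2}, q_i = a_i*q_{i-1} + q_{i-2} with p_{-2}=0, p_{-1}=1, q_{-2}=1, q_{-1}=0), until the denominator exceeds 15:
  i=0: a_0=6, p_0 = 6*1 + 0 = 6, q_0 = 6*0 + 1 = 1.
  i=1: a_1=3, p_1 = 3*6 + 1 = 19, q_1 = 3*1 + 0 = 3.
  i=2: a_2=1, p_2 = 1*19 + 6 = 25, q_2 = 1*3 + 1 = 4.
  i=3: a_3=3, p_3 = 3*25 + 19 = 94, q_3 = 3*4 + 3 = 15.
  i=4: a_4=4, p_4 = 4*94 + 25 = 401, q_4 = 4*15 + 4 = 64.
q_4 = 64 > 15, so the last convergent with denominator <= 15 is p_3/q_3 = 94/15.
The closest fraction with denominator <= 15 is either p_3/q_3 or the intermediate fraction (k*p_3 + p_2)/(k*q_3 + q_2) with the largest k >= 1 whose denominator stays <= 15; these approach x as k grows, and every other convergent or intermediate fraction in range is farther away.
Largest k: floor((15 - q_2)/q_3) = floor((15 - 4)/15) = 0.
Since k = 0, no intermediate fraction beyond p_3/q_3 has denominator <= 15, so the convergent 94/15 is the closest (its error is |401*15 - 94*64|/(64*15) = 1/960).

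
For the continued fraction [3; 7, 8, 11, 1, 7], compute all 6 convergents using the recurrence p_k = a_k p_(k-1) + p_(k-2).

Using the convergent recurrence p_i = a_i*p_{i-1} + p_{i-2}, q_i = a_i*q_{i-1} + q_{i-2} with p_{-2}=0, p_{-1}=1, q_{-2}=1, q_{-1}=0:
  i=0: a_0=3, p_0 = 3*1 + 0 = 3, q_0 = 3*0 + 1 = 1.
  i=1: a_1=7, p_1 = 7*3 + 1 = 22, q_1 = 7*1 + 0 = 7.
  i=2: a_2=8, p_2 = 8*22 + 3 = 179, q_2 = 8*7 + 1 = 57.
  i=3: a_3=11, p_3 = 11*179 + 22 = 1991, q_3 = 11*57 + 7 = 634.
  i=4: a_4=1, p_4 = 1*1991 + 179 = 2170, q_4 = 1*634 + 57 = 691.
  i=5: a_5=7, p_5 = 7*2170 + 1991 = 17181, q_5 = 7*691 + 634 = 5471.

3/1, 22/7, 179/57, 1991/634, 2170/691, 17181/5471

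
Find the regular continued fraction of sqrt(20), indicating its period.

[4; (2, 8)]

Write x_i = (sqrt(20) + m_i)/d_i with (m_0, d_0) = (0, 1). a_0 = floor(sqrt(20)) = 4, since 4^2 = 16 <= 20 < 25 = 5^2.
Iterate m_{i+1} = d_i*a_i - m_i, d_{i+1} = (20 - m_{i+1}^2)/d_i, a_{i+1} = floor((a_0 + m_{i+1})/d_{i+1}):
  m_1 = 1*4 - 0 = 4, d_1 = (20 - 4^2)/1 = 4/1 = 4, a_1 = floor((4 + 4)/4) = 2.
  m_2 = 4*2 - 4 = 4, d_2 = (20 - 4^2)/4 = 4/4 = 1, a_2 = floor((4 + 4)/1) = 8.
  m_3 = 1*8 - 4 = 4, d_3 = (20 - 4^2)/1 = 4/1 = 4: (m_3, d_3) = (m_1, d_1) = (4, 4), so from here the quotients repeat a_1, a_2; the period length is 2.
Hence the expansion of sqrt(20) is a_0 = 4 followed by the repeating block 2, 8 (period 2).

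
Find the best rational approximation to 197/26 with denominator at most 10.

53/7

Expand x = 197/26 as a continued fraction with the Euclidean algorithm:
  197 = 7*26 + 15, so a_0 = 7.
  26 = 1*15 + 11, so a_1 = 1.
  15 = 1*11 + 4, so a_2 = 1.
  11 = 2*4 + 3, so a_3 = 2.
  4 = 1*3 + 1, so a_4 = 1.
  3 = 3*1 + 0, so a_5 = 3.
so x = [7; 1, 1, 2, 1, 3].
Convergents (p_i = a_i*p_{i-1} + p_{i-2}, q_i = a_i*q_{i-1} + q_{i-2} with p_{-2}=0, p_{-1}=1, q_{-2}=1, q_{-1}=0), until the denominator exceeds 10:
  i=0: a_0=7, p_0 = 7*1 + 0 = 7, q_0 = 7*0 + 1 = 1.
  i=1: a_1=1, p_1 = 1*7 + 1 = 8, q_1 = 1*1 + 0 = 1.
  i=2: a_2=1, p_2 = 1*8 + 7 = 15, q_2 = 1*1 + 1 = 2.
  i=3: a_3=2, p_3 = 2*15 + 8 = 38, q_3 = 2*2 + 1 = 5.
  i=4: a_4=1, p_4 = 1*38 + 15 = 53, q_4 = 1*5 + 2 = 7.
  i=5: a_5=3, p_5 = 3*53 + 38 = 197, q_5 = 3*7 + 5 = 26.
q_5 = 26 > 10, so the last convergent with denominator <= 10 is p_4/q_4 = 53/7.
The closest fraction with denominator <= 10 is either p_4/q_4 or the intermediate fraction (k*p_4 + p_3)/(k*q_4 + q_3) with the largest k >= 1 whose denominator stays <= 10; these approach x as k grows, and every other convergent or intermediate fraction in range is farther away.
Largest k: floor((10 - q_3)/q_4) = floor((10 - 5)/7) = 0.
Since k = 0, no intermediate fraction beyond p_4/q_4 has denominator <= 10, so the convergent 53/7 is the closest (its error is |197*7 - 53*26|/(26*7) = 1/182).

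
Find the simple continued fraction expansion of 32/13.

[2; 2, 6]

Run the Euclidean algorithm on 32 and 13; the successive quotients are the partial quotients a_0, a_1, ... (each step inverts the fractional part left over by the previous one):
  32 = 2*13 + 6, so a_0 = 2.
  13 = 2*6 + 1, so a_1 = 2.
  6 = 6*1 + 0, so a_2 = 6.
The remainder reaches 0 after 3 divisions, so the expansion has 3 partial quotients, read off in order.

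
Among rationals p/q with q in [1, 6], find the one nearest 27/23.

7/6

Expand x = 27/23 as a continued fraction with the Euclidean algorithm:
  27 = 1*23 + 4, so a_0 = 1.
  23 = 5*4 + 3, so a_1 = 5.
  4 = 1*3 + 1, so a_2 = 1.
  3 = 3*1 + 0, so a_3 = 3.
so x = [1; 5, 1, 3].
Convergents (p_i = a_i*p_{i-1} + p_{i-2}, q_i = a_i*q_{i-1} + q_{i-2} with p_{-2}=0, p_{-1}=1, q_{-2}=1, q_{-1}=0), until the denominator exceeds 6:
  i=0: a_0=1, p_0 = 1*1 + 0 = 1, q_0 = 1*0 + 1 = 1.
  i=1: a_1=5, p_1 = 5*1 + 1 = 6, q_1 = 5*1 + 0 = 5.
  i=2: a_2=1, p_2 = 1*6 + 1 = 7, q_2 = 1*5 + 1 = 6.
  i=3: a_3=3, p_3 = 3*7 + 6 = 27, q_3 = 3*6 + 5 = 23.
q_3 = 23 > 6, so the last convergent with denominator <= 6 is p_2/q_2 = 7/6.
The closest fraction with denominator <= 6 is either p_2/q_2 or the intermediate fraction (k*p_2 + p_1)/(k*q_2 + q_1) with the largest k >= 1 whose denominator stays <= 6; these approach x as k grows, and every other convergent or intermediate fraction in range is farther away.
Largest k: floor((6 - q_1)/q_2) = floor((6 - 5)/6) = 0.
Since k = 0, no intermediate fraction beyond p_2/q_2 has denominator <= 6, so the convergent 7/6 is the closest (its error is |27*6 - 7*23|/(23*6) = 1/138).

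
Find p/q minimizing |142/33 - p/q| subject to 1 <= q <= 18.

43/10

Expand x = 142/33 as a continued fraction with the Euclidean algorithm:
  142 = 4*33 + 10, so a_0 = 4.
  33 = 3*10 + 3, so a_1 = 3.
  10 = 3*3 + 1, so a_2 = 3.
  3 = 3*1 + 0, so a_3 = 3.
so x = [4; 3, 3, 3].
Convergents (p_i = a_i*p_{i-1} + p_{i-2}, q_i = a_i*q_{i-1} + q_{i-2} with p_{-2}=0, p_{-1}=1, q_{-2}=1, q_{-1}=0), until the denominator exceeds 18:
  i=0: a_0=4, p_0 = 4*1 + 0 = 4, q_0 = 4*0 + 1 = 1.
  i=1: a_1=3, p_1 = 3*4 + 1 = 13, q_1 = 3*1 + 0 = 3.
  i=2: a_2=3, p_2 = 3*13 + 4 = 43, q_2 = 3*3 + 1 = 10.
  i=3: a_3=3, p_3 = 3*43 + 13 = 142, q_3 = 3*10 + 3 = 33.
q_3 = 33 > 18, so the last convergent with denominator <= 18 is p_2/q_2 = 43/10.
The closest fraction with denominator <= 18 is either p_2/q_2 or the intermediate fraction (k*p_2 + p_1)/(k*q_2 + q_1) with the largest k >= 1 whose denominator stays <= 18; these approach x as k grows, and every other convergent or intermediate fraction in range is farther away.
Largest k: floor((18 - q_1)/q_2) = floor((18 - 3)/10) = 1.
That gives (1*43 + 13)/(1*10 + 3) = 56/13.
Compare the errors: |x - 43/10| = |142*10 - 43*33|/(33*10) = 1/330, and |x - 56/13| = |142*13 - 56*33|/(33*13) = 2/429.
Cross-multiplying, 1*429 = 429 < 660 = 2*330, so 1/330 is smaller: the convergent 43/10 is closer to x than 56/13.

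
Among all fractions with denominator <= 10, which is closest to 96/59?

Expand x = 96/59 as a continued fraction with the Euclidean algorithm:
  96 = 1*59 + 37, so a_0 = 1.
  59 = 1*37 + 22, so a_1 = 1.
  37 = 1*22 + 15, so a_2 = 1.
  22 = 1*15 + 7, so a_3 = 1.
  15 = 2*7 + 1, so a_4 = 2.
  7 = 7*1 + 0, so a_5 = 7.
so x = [1; 1, 1, 1, 2, 7].
Convergents (p_i = a_i*p_{i-1} + p_{i-2}, q_i = a_i*q_{i-1} + q_{i-2} with p_{-2}=0, p_{-1}=1, q_{-2}=1, q_{-1}=0), until the denominator exceeds 10:
  i=0: a_0=1, p_0 = 1*1 + 0 = 1, q_0 = 1*0 + 1 = 1.
  i=1: a_1=1, p_1 = 1*1 + 1 = 2, q_1 = 1*1 + 0 = 1.
  i=2: a_2=1, p_2 = 1*2 + 1 = 3, q_2 = 1*1 + 1 = 2.
  i=3: a_3=1, p_3 = 1*3 + 2 = 5, q_3 = 1*2 + 1 = 3.
  i=4: a_4=2, p_4 = 2*5 + 3 = 13, q_4 = 2*3 + 2 = 8.
  i=5: a_5=7, p_5 = 7*13 + 5 = 96, q_5 = 7*8 + 3 = 59.
q_5 = 59 > 10, so the last convergent with denominator <= 10 is p_4/q_4 = 13/8.
The closest fraction with denominator <= 10 is either p_4/q_4 or the intermediate fraction (k*p_4 + p_3)/(k*q_4 + q_3) with the largest k >= 1 whose denominator stays <= 10; these approach x as k grows, and every other convergent or intermediate fraction in range is farther away.
Largest k: floor((10 - q_3)/q_4) = floor((10 - 3)/8) = 0.
Since k = 0, no intermediate fraction beyond p_4/q_4 has denominator <= 10, so the convergent 13/8 is the closest (its error is |96*8 - 13*59|/(59*8) = 1/472).

13/8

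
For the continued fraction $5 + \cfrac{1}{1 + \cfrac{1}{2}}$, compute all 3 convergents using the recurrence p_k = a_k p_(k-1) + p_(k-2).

Using the convergent recurrence p_i = a_i*p_{i-1} + p_{i-2}, q_i = a_i*q_{i-1} + q_{i-2} with p_{-2}=0, p_{-1}=1, q_{-2}=1, q_{-1}=0:
  i=0: a_0=5, p_0 = 5*1 + 0 = 5, q_0 = 5*0 + 1 = 1.
  i=1: a_1=1, p_1 = 1*5 + 1 = 6, q_1 = 1*1 + 0 = 1.
  i=2: a_2=2, p_2 = 2*6 + 5 = 17, q_2 = 2*1 + 1 = 3.

5/1, 6/1, 17/3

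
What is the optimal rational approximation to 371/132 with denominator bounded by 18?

45/16

Expand x = 371/132 as a continued fraction with the Euclidean algorithm:
  371 = 2*132 + 107, so a_0 = 2.
  132 = 1*107 + 25, so a_1 = 1.
  107 = 4*25 + 7, so a_2 = 4.
  25 = 3*7 + 4, so a_3 = 3.
  7 = 1*4 + 3, so a_4 = 1.
  4 = 1*3 + 1, so a_5 = 1.
  3 = 3*1 + 0, so a_6 = 3.
so x = [2; 1, 4, 3, 1, 1, 3].
Convergents (p_i = a_i*p_{i-1} + p_{i-2}, q_i = a_i*q_{i-1} + q_{i-2} with p_{-2}=0, p_{-1}=1, q_{-2}=1, q_{-1}=0), until the denominator exceeds 18:
  i=0: a_0=2, p_0 = 2*1 + 0 = 2, q_0 = 2*0 + 1 = 1.
  i=1: a_1=1, p_1 = 1*2 + 1 = 3, q_1 = 1*1 + 0 = 1.
  i=2: a_2=4, p_2 = 4*3 + 2 = 14, q_2 = 4*1 + 1 = 5.
  i=3: a_3=3, p_3 = 3*14 + 3 = 45, q_3 = 3*5 + 1 = 16.
  i=4: a_4=1, p_4 = 1*45 + 14 = 59, q_4 = 1*16 + 5 = 21.
q_4 = 21 > 18, so the last convergent with denominator <= 18 is p_3/q_3 = 45/16.
The closest fraction with denominator <= 18 is either p_3/q_3 or the intermediate fraction (k*p_3 + p_2)/(k*q_3 + q_2) with the largest k >= 1 whose denominator stays <= 18; these approach x as k grows, and every other convergent or intermediate fraction in range is farther away.
Largest k: floor((18 - q_2)/q_3) = floor((18 - 5)/16) = 0.
Since k = 0, no intermediate fraction beyond p_3/q_3 has denominator <= 18, so the convergent 45/16 is the closest (its error is |371*16 - 45*132|/(132*16) = 4/2112).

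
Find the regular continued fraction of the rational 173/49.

Run the Euclidean algorithm on 173 and 49; the successive quotients are the partial quotients a_0, a_1, ... (each step inverts the fractional part left over by the previous one):
  173 = 3*49 + 26, so a_0 = 3.
  49 = 1*26 + 23, so a_1 = 1.
  26 = 1*23 + 3, so a_2 = 1.
  23 = 7*3 + 2, so a_3 = 7.
  3 = 1*2 + 1, so a_4 = 1.
  2 = 2*1 + 0, so a_5 = 2.
The remainder reaches 0 after 6 divisions, so the expansion has 6 partial quotients, read off in order.

[3; 1, 1, 7, 1, 2]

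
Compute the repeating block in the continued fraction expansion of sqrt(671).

Write x_i = (sqrt(671) + m_i)/d_i with (m_0, d_0) = (0, 1). a_0 = floor(sqrt(671)) = 25, since 25^2 = 625 <= 671 < 676 = 26^2.
Iterate m_{i+1} = d_i*a_i - m_i, d_{i+1} = (671 - m_{i+1}^2)/d_i, a_{i+1} = floor((a_0 + m_{i+1})/d_{i+1}):
  m_1 = 1*25 - 0 = 25, d_1 = (671 - 25^2)/1 = 46/1 = 46, a_1 = floor((25 + 25)/46) = 1.
  m_2 = 46*1 - 25 = 21, d_2 = (671 - 21^2)/46 = 230/46 = 5, a_2 = floor((25 + 21)/5) = 9.
  m_3 = 5*9 - 21 = 24, d_3 = (671 - 24^2)/5 = 95/5 = 19, a_3 = floor((25 + 24)/19) = 2.
  m_4 = 19*2 - 24 = 14, d_4 = (671 - 14^2)/19 = 475/19 = 25, a_4 = floor((25 + 14)/25) = 1.
  m_5 = 25*1 - 14 = 11, d_5 = (671 - 11^2)/25 = 550/25 = 22, a_5 = floor((25 + 11)/22) = 1.
  m_6 = 22*1 - 11 = 11, d_6 = (671 - 11^2)/22 = 550/22 = 25, a_6 = floor((25 + 11)/25) = 1.
  m_7 = 25*1 - 11 = 14, d_7 = (671 - 14^2)/25 = 475/25 = 19, a_7 = floor((25 + 14)/19) = 2.
  m_8 = 19*2 - 14 = 24, d_8 = (671 - 24^2)/19 = 95/19 = 5, a_8 = floor((25 + 24)/5) = 9.
  m_9 = 5*9 - 24 = 21, d_9 = (671 - 21^2)/5 = 230/5 = 46, a_9 = floor((25 + 21)/46) = 1.
  m_10 = 46*1 - 21 = 25, d_10 = (671 - 25^2)/46 = 46/46 = 1, a_10 = floor((25 + 25)/1) = 50.
  m_11 = 1*50 - 25 = 25, d_11 = (671 - 25^2)/1 = 46/1 = 46: (m_11, d_11) = (m_1, d_1) = (25, 46), so from here the quotients repeat a_1, ..., a_10; the period length is 10.
Hence the expansion of sqrt(671) is a_0 = 25 followed by the repeating block 1, 9, 2, 1, 1, 1, 2, 9, 1, 50 (period 10).

[25; (1, 9, 2, 1, 1, 1, 2, 9, 1, 50)]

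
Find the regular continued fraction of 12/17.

[0; 1, 2, 2, 2]

Run the Euclidean algorithm on 12 and 17; the successive quotients are the partial quotients a_0, a_1, ... (each step inverts the fractional part left over by the previous one):
  12 = 0*17 + 12, so a_0 = 0.
  17 = 1*12 + 5, so a_1 = 1.
  12 = 2*5 + 2, so a_2 = 2.
  5 = 2*2 + 1, so a_3 = 2.
  2 = 2*1 + 0, so a_4 = 2.
The remainder reaches 0 after 5 divisions, so the expansion has 5 partial quotients, read off in order.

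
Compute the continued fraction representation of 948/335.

[2; 1, 4, 1, 7, 7]

Run the Euclidean algorithm on 948 and 335; the successive quotients are the partial quotients a_0, a_1, ... (each step inverts the fractional part left over by the previous one):
  948 = 2*335 + 278, so a_0 = 2.
  335 = 1*278 + 57, so a_1 = 1.
  278 = 4*57 + 50, so a_2 = 4.
  57 = 1*50 + 7, so a_3 = 1.
  50 = 7*7 + 1, so a_4 = 7.
  7 = 7*1 + 0, so a_5 = 7.
The remainder reaches 0 after 6 divisions, so the expansion has 6 partial quotients, read off in order.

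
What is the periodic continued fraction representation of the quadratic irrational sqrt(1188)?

Write x_i = (sqrt(1188) + m_i)/d_i with (m_0, d_0) = (0, 1). a_0 = floor(sqrt(1188)) = 34, since 34^2 = 1156 <= 1188 < 1225 = 35^2.
Iterate m_{i+1} = d_i*a_i - m_i, d_{i+1} = (1188 - m_{i+1}^2)/d_i, a_{i+1} = floor((a_0 + m_{i+1})/d_{i+1}):
  m_1 = 1*34 - 0 = 34, d_1 = (1188 - 34^2)/1 = 32/1 = 32, a_1 = floor((34 + 34)/32) = 2.
  m_2 = 32*2 - 34 = 30, d_2 = (1188 - 30^2)/32 = 288/32 = 9, a_2 = floor((34 + 30)/9) = 7.
  m_3 = 9*7 - 30 = 33, d_3 = (1188 - 33^2)/9 = 99/9 = 11, a_3 = floor((34 + 33)/11) = 6.
  m_4 = 11*6 - 33 = 33, d_4 = (1188 - 33^2)/11 = 99/11 = 9, a_4 = floor((34 + 33)/9) = 7.
  m_5 = 9*7 - 33 = 30, d_5 = (1188 - 30^2)/9 = 288/9 = 32, a_5 = floor((34 + 30)/32) = 2.
  m_6 = 32*2 - 30 = 34, d_6 = (1188 - 34^2)/32 = 32/32 = 1, a_6 = floor((34 + 34)/1) = 68.
  m_7 = 1*68 - 34 = 34, d_7 = (1188 - 34^2)/1 = 32/1 = 32: (m_7, d_7) = (m_1, d_1) = (34, 32), so from here the quotients repeat a_1, ..., a_6; the period length is 6.
Hence the expansion of sqrt(1188) is a_0 = 34 followed by the repeating block 2, 7, 6, 7, 2, 68 (period 6).

[34; (2, 7, 6, 7, 2, 68)]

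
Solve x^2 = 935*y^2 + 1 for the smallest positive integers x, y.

First expand sqrt(935) as a continued fraction. With x_i = (sqrt(935) + m_i)/d_i and (m_0, d_0) = (0, 1): a_0 = floor(sqrt(935)) = 30, since 30^2 = 900 <= 935 < 961 = 31^2.
Iterate m_{i+1} = d_i*a_i - m_i, d_{i+1} = (935 - m_{i+1}^2)/d_i, a_{i+1} = floor((a_0 + m_{i+1})/d_{i+1}):
  m_1 = 1*30 - 0 = 30, d_1 = (935 - 30^2)/1 = 35/1 = 35, a_1 = floor((30 + 30)/35) = 1.
  m_2 = 35*1 - 30 = 5, d_2 = (935 - 5^2)/35 = 910/35 = 26, a_2 = floor((30 + 5)/26) = 1.
  m_3 = 26*1 - 5 = 21, d_3 = (935 - 21^2)/26 = 494/26 = 19, a_3 = floor((30 + 21)/19) = 2.
  m_4 = 19*2 - 21 = 17, d_4 = (935 - 17^2)/19 = 646/19 = 34, a_4 = floor((30 + 17)/34) = 1.
  m_5 = 34*1 - 17 = 17, d_5 = (935 - 17^2)/34 = 646/34 = 19, a_5 = floor((30 + 17)/19) = 2.
  m_6 = 19*2 - 17 = 21, d_6 = (935 - 21^2)/19 = 494/19 = 26, a_6 = floor((30 + 21)/26) = 1.
  m_7 = 26*1 - 21 = 5, d_7 = (935 - 5^2)/26 = 910/26 = 35, a_7 = floor((30 + 5)/35) = 1.
  m_8 = 35*1 - 5 = 30, d_8 = (935 - 30^2)/35 = 35/35 = 1, a_8 = floor((30 + 30)/1) = 60.
  m_9 = 1*60 - 30 = 30, d_9 = (935 - 30^2)/1 = 35/1 = 35: (m_9, d_9) = (m_1, d_1) = (30, 35), so from here the quotients repeat a_1, ..., a_8; the period length is 8.
So sqrt(935) = [30; (1, 1, 2, 1, 2, 1, 1, 60)] with period length k = 8.
k is even, so the fundamental solution of x^2 - 935y^2 = 1 is (p_{k-1}, q_{k-1}) = (p_7, q_7); compute convergents through index 7.
Convergents (p_i = a_i*p_{i-1} + p_{i-2}, q_i = a_i*q_{i-1} + q_{i-2} with p_{-2}=0, p_{-1}=1, q_{-2}=1, q_{-1}=0):
  i=0: a_0=30, p_0 = 30*1 + 0 = 30, q_0 = 30*0 + 1 = 1.
  i=1: a_1=1, p_1 = 1*30 + 1 = 31, q_1 = 1*1 + 0 = 1.
  i=2: a_2=1, p_2 = 1*31 + 30 = 61, q_2 = 1*1 + 1 = 2.
  i=3: a_3=2, p_3 = 2*61 + 31 = 153, q_3 = 2*2 + 1 = 5.
  i=4: a_4=1, p_4 = 1*153 + 61 = 214, q_4 = 1*5 + 2 = 7.
  i=5: a_5=2, p_5 = 2*214 + 153 = 581, q_5 = 2*7 + 5 = 19.
  i=6: a_6=1, p_6 = 1*581 + 214 = 795, q_6 = 1*19 + 7 = 26.
  i=7: a_7=1, p_7 = 1*795 + 581 = 1376, q_7 = 1*26 + 19 = 45.
Check: 1376^2 - 935*45^2 = 1893376 - 1893375 = 1, so (x, y) = (1376, 45) solves the equation, and by the theorem it is the least positive solution.

(x, y) = (1376, 45)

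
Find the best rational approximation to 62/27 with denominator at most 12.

23/10

Expand x = 62/27 as a continued fraction with the Euclidean algorithm:
  62 = 2*27 + 8, so a_0 = 2.
  27 = 3*8 + 3, so a_1 = 3.
  8 = 2*3 + 2, so a_2 = 2.
  3 = 1*2 + 1, so a_3 = 1.
  2 = 2*1 + 0, so a_4 = 2.
so x = [2; 3, 2, 1, 2].
Convergents (p_i = a_i*p_{i-1} + p_{i-2}, q_i = a_i*q_{i-1} + q_{i-2} with p_{-2}=0, p_{-1}=1, q_{-2}=1, q_{-1}=0), until the denominator exceeds 12:
  i=0: a_0=2, p_0 = 2*1 + 0 = 2, q_0 = 2*0 + 1 = 1.
  i=1: a_1=3, p_1 = 3*2 + 1 = 7, q_1 = 3*1 + 0 = 3.
  i=2: a_2=2, p_2 = 2*7 + 2 = 16, q_2 = 2*3 + 1 = 7.
  i=3: a_3=1, p_3 = 1*16 + 7 = 23, q_3 = 1*7 + 3 = 10.
  i=4: a_4=2, p_4 = 2*23 + 16 = 62, q_4 = 2*10 + 7 = 27.
q_4 = 27 > 12, so the last convergent with denominator <= 12 is p_3/q_3 = 23/10.
The closest fraction with denominator <= 12 is either p_3/q_3 or the intermediate fraction (k*p_3 + p_2)/(k*q_3 + q_2) with the largest k >= 1 whose denominator stays <= 12; these approach x as k grows, and every other convergent or intermediate fraction in range is farther away.
Largest k: floor((12 - q_2)/q_3) = floor((12 - 7)/10) = 0.
Since k = 0, no intermediate fraction beyond p_3/q_3 has denominator <= 12, so the convergent 23/10 is the closest (its error is |62*10 - 23*27|/(27*10) = 1/270).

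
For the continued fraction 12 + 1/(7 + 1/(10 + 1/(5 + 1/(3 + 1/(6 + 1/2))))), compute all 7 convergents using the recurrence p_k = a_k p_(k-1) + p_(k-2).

12/1, 85/7, 862/71, 4395/362, 14047/1157, 88677/7304, 191401/15765

Using the convergent recurrence p_i = a_i*p_{i-1} + p_{i-2}, q_i = a_i*q_{i-1} + q_{i-2} with p_{-2}=0, p_{-1}=1, q_{-2}=1, q_{-1}=0:
  i=0: a_0=12, p_0 = 12*1 + 0 = 12, q_0 = 12*0 + 1 = 1.
  i=1: a_1=7, p_1 = 7*12 + 1 = 85, q_1 = 7*1 + 0 = 7.
  i=2: a_2=10, p_2 = 10*85 + 12 = 862, q_2 = 10*7 + 1 = 71.
  i=3: a_3=5, p_3 = 5*862 + 85 = 4395, q_3 = 5*71 + 7 = 362.
  i=4: a_4=3, p_4 = 3*4395 + 862 = 14047, q_4 = 3*362 + 71 = 1157.
  i=5: a_5=6, p_5 = 6*14047 + 4395 = 88677, q_5 = 6*1157 + 362 = 7304.
  i=6: a_6=2, p_6 = 2*88677 + 14047 = 191401, q_6 = 2*7304 + 1157 = 15765.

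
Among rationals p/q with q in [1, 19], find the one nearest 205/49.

Expand x = 205/49 as a continued fraction with the Euclidean algorithm:
  205 = 4*49 + 9, so a_0 = 4.
  49 = 5*9 + 4, so a_1 = 5.
  9 = 2*4 + 1, so a_2 = 2.
  4 = 4*1 + 0, so a_3 = 4.
so x = [4; 5, 2, 4].
Convergents (p_i = a_i*p_{i-1} + p_{i-2}, q_i = a_i*q_{i-1} + q_{i-2} with p_{-2}=0, p_{-1}=1, q_{-2}=1, q_{-1}=0), until the denominator exceeds 19:
  i=0: a_0=4, p_0 = 4*1 + 0 = 4, q_0 = 4*0 + 1 = 1.
  i=1: a_1=5, p_1 = 5*4 + 1 = 21, q_1 = 5*1 + 0 = 5.
  i=2: a_2=2, p_2 = 2*21 + 4 = 46, q_2 = 2*5 + 1 = 11.
  i=3: a_3=4, p_3 = 4*46 + 21 = 205, q_3 = 4*11 + 5 = 49.
q_3 = 49 > 19, so the last convergent with denominator <= 19 is p_2/q_2 = 46/11.
The closest fraction with denominator <= 19 is either p_2/q_2 or the intermediate fraction (k*p_2 + p_1)/(k*q_2 + q_1) with the largest k >= 1 whose denominator stays <= 19; these approach x as k grows, and every other convergent or intermediate fraction in range is farther away.
Largest k: floor((19 - q_1)/q_2) = floor((19 - 5)/11) = 1.
That gives (1*46 + 21)/(1*11 + 5) = 67/16.
Compare the errors: |x - 46/11| = |205*11 - 46*49|/(49*11) = 1/539, and |x - 67/16| = |205*16 - 67*49|/(49*16) = 3/784.
Cross-multiplying, 1*784 = 784 < 1617 = 3*539, so 1/539 is smaller: the convergent 46/11 is closer to x than 67/16.

46/11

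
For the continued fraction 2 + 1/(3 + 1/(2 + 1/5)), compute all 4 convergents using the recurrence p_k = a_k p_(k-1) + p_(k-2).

Using the convergent recurrence p_i = a_i*p_{i-1} + p_{i-2}, q_i = a_i*q_{i-1} + q_{i-2} with p_{-2}=0, p_{-1}=1, q_{-2}=1, q_{-1}=0:
  i=0: a_0=2, p_0 = 2*1 + 0 = 2, q_0 = 2*0 + 1 = 1.
  i=1: a_1=3, p_1 = 3*2 + 1 = 7, q_1 = 3*1 + 0 = 3.
  i=2: a_2=2, p_2 = 2*7 + 2 = 16, q_2 = 2*3 + 1 = 7.
  i=3: a_3=5, p_3 = 5*16 + 7 = 87, q_3 = 5*7 + 3 = 38.

2/1, 7/3, 16/7, 87/38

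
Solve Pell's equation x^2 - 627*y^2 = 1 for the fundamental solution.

(x, y) = (626, 25)

First expand sqrt(627) as a continued fraction. With x_i = (sqrt(627) + m_i)/d_i and (m_0, d_0) = (0, 1): a_0 = floor(sqrt(627)) = 25, since 25^2 = 625 <= 627 < 676 = 26^2.
Iterate m_{i+1} = d_i*a_i - m_i, d_{i+1} = (627 - m_{i+1}^2)/d_i, a_{i+1} = floor((a_0 + m_{i+1})/d_{i+1}):
  m_1 = 1*25 - 0 = 25, d_1 = (627 - 25^2)/1 = 2/1 = 2, a_1 = floor((25 + 25)/2) = 25.
  m_2 = 2*25 - 25 = 25, d_2 = (627 - 25^2)/2 = 2/2 = 1, a_2 = floor((25 + 25)/1) = 50.
  m_3 = 1*50 - 25 = 25, d_3 = (627 - 25^2)/1 = 2/1 = 2: (m_3, d_3) = (m_1, d_1) = (25, 2), so from here the quotients repeat a_1, a_2; the period length is 2.
So sqrt(627) = [25; (25, 50)] with period length k = 2.
k is even, so the fundamental solution of x^2 - 627y^2 = 1 is (p_{k-1}, q_{k-1}) = (p_1, q_1); compute convergents through index 1.
Convergents (p_i = a_i*p_{i-1} + p_{i-2}, q_i = a_i*q_{i-1} + q_{i-2} with p_{-2}=0, p_{-1}=1, q_{-2}=1, q_{-1}=0):
  i=0: a_0=25, p_0 = 25*1 + 0 = 25, q_0 = 25*0 + 1 = 1.
  i=1: a_1=25, p_1 = 25*25 + 1 = 626, q_1 = 25*1 + 0 = 25.
Check: 626^2 - 627*25^2 = 391876 - 391875 = 1, so (x, y) = (626, 25) solves the equation, and by the theorem it is the least positive solution.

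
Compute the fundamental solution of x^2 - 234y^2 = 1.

First expand sqrt(234) as a continued fraction. With x_i = (sqrt(234) + m_i)/d_i and (m_0, d_0) = (0, 1): a_0 = floor(sqrt(234)) = 15, since 15^2 = 225 <= 234 < 256 = 16^2.
Iterate m_{i+1} = d_i*a_i - m_i, d_{i+1} = (234 - m_{i+1}^2)/d_i, a_{i+1} = floor((a_0 + m_{i+1})/d_{i+1}):
  m_1 = 1*15 - 0 = 15, d_1 = (234 - 15^2)/1 = 9/1 = 9, a_1 = floor((15 + 15)/9) = 3.
  m_2 = 9*3 - 15 = 12, d_2 = (234 - 12^2)/9 = 90/9 = 10, a_2 = floor((15 + 12)/10) = 2.
  m_3 = 10*2 - 12 = 8, d_3 = (234 - 8^2)/10 = 170/10 = 17, a_3 = floor((15 + 8)/17) = 1.
  m_4 = 17*1 - 8 = 9, d_4 = (234 - 9^2)/17 = 153/17 = 9, a_4 = floor((15 + 9)/9) = 2.
  m_5 = 9*2 - 9 = 9, d_5 = (234 - 9^2)/9 = 153/9 = 17, a_5 = floor((15 + 9)/17) = 1.
  m_6 = 17*1 - 9 = 8, d_6 = (234 - 8^2)/17 = 170/17 = 10, a_6 = floor((15 + 8)/10) = 2.
  m_7 = 10*2 - 8 = 12, d_7 = (234 - 12^2)/10 = 90/10 = 9, a_7 = floor((15 + 12)/9) = 3.
  m_8 = 9*3 - 12 = 15, d_8 = (234 - 15^2)/9 = 9/9 = 1, a_8 = floor((15 + 15)/1) = 30.
  m_9 = 1*30 - 15 = 15, d_9 = (234 - 15^2)/1 = 9/1 = 9: (m_9, d_9) = (m_1, d_1) = (15, 9), so from here the quotients repeat a_1, ..., a_8; the period length is 8.
So sqrt(234) = [15; (3, 2, 1, 2, 1, 2, 3, 30)] with period length k = 8.
k is even, so the fundamental solution of x^2 - 234y^2 = 1 is (p_{k-1}, q_{k-1}) = (p_7, q_7); compute convergents through index 7.
Convergents (p_i = a_i*p_{i-1} + p_{i-2}, q_i = a_i*q_{i-1} + q_{i-2} with p_{-2}=0, p_{-1}=1, q_{-2}=1, q_{-1}=0):
  i=0: a_0=15, p_0 = 15*1 + 0 = 15, q_0 = 15*0 + 1 = 1.
  i=1: a_1=3, p_1 = 3*15 + 1 = 46, q_1 = 3*1 + 0 = 3.
  i=2: a_2=2, p_2 = 2*46 + 15 = 107, q_2 = 2*3 + 1 = 7.
  i=3: a_3=1, p_3 = 1*107 + 46 = 153, q_3 = 1*7 + 3 = 10.
  i=4: a_4=2, p_4 = 2*153 + 107 = 413, q_4 = 2*10 + 7 = 27.
  i=5: a_5=1, p_5 = 1*413 + 153 = 566, q_5 = 1*27 + 10 = 37.
  i=6: a_6=2, p_6 = 2*566 + 413 = 1545, q_6 = 2*37 + 27 = 101.
  i=7: a_7=3, p_7 = 3*1545 + 566 = 5201, q_7 = 3*101 + 37 = 340.
Check: 5201^2 - 234*340^2 = 27050401 - 27050400 = 1, so (x, y) = (5201, 340) solves the equation, and by the theorem it is the least positive solution.

(x, y) = (5201, 340)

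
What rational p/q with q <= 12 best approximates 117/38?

Expand x = 117/38 as a continued fraction with the Euclidean algorithm:
  117 = 3*38 + 3, so a_0 = 3.
  38 = 12*3 + 2, so a_1 = 12.
  3 = 1*2 + 1, so a_2 = 1.
  2 = 2*1 + 0, so a_3 = 2.
so x = [3; 12, 1, 2].
Convergents (p_i = a_i*p_{i-1} + p_{i-2}, q_i = a_i*q_{i-1} + q_{i-2} with p_{-2}=0, p_{-1}=1, q_{-2}=1, q_{-1}=0), until the denominator exceeds 12:
  i=0: a_0=3, p_0 = 3*1 + 0 = 3, q_0 = 3*0 + 1 = 1.
  i=1: a_1=12, p_1 = 12*3 + 1 = 37, q_1 = 12*1 + 0 = 12.
  i=2: a_2=1, p_2 = 1*37 + 3 = 40, q_2 = 1*12 + 1 = 13.
q_2 = 13 > 12, so the last convergent with denominator <= 12 is p_1/q_1 = 37/12.
The closest fraction with denominator <= 12 is either p_1/q_1 or the intermediate fraction (k*p_1 + p_0)/(k*q_1 + q_0) with the largest k >= 1 whose denominator stays <= 12; these approach x as k grows, and every other convergent or intermediate fraction in range is farther away.
Largest k: floor((12 - q_0)/q_1) = floor((12 - 1)/12) = 0.
Since k = 0, no intermediate fraction beyond p_1/q_1 has denominator <= 12, so the convergent 37/12 is the closest (its error is |117*12 - 37*38|/(38*12) = 2/456).

37/12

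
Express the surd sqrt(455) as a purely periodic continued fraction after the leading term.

Write x_i = (sqrt(455) + m_i)/d_i with (m_0, d_0) = (0, 1). a_0 = floor(sqrt(455)) = 21, since 21^2 = 441 <= 455 < 484 = 22^2.
Iterate m_{i+1} = d_i*a_i - m_i, d_{i+1} = (455 - m_{i+1}^2)/d_i, a_{i+1} = floor((a_0 + m_{i+1})/d_{i+1}):
  m_1 = 1*21 - 0 = 21, d_1 = (455 - 21^2)/1 = 14/1 = 14, a_1 = floor((21 + 21)/14) = 3.
  m_2 = 14*3 - 21 = 21, d_2 = (455 - 21^2)/14 = 14/14 = 1, a_2 = floor((21 + 21)/1) = 42.
  m_3 = 1*42 - 21 = 21, d_3 = (455 - 21^2)/1 = 14/1 = 14: (m_3, d_3) = (m_1, d_1) = (21, 14), so from here the quotients repeat a_1, a_2; the period length is 2.
Hence the expansion of sqrt(455) is a_0 = 21 followed by the repeating block 3, 42 (period 2).

[21; (3, 42)]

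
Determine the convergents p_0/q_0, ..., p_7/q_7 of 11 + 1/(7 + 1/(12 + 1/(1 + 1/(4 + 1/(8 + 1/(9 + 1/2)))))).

Using the convergent recurrence p_i = a_i*p_{i-1} + p_{i-2}, q_i = a_i*q_{i-1} + q_{i-2} with p_{-2}=0, p_{-1}=1, q_{-2}=1, q_{-1}=0:
  i=0: a_0=11, p_0 = 11*1 + 0 = 11, q_0 = 11*0 + 1 = 1.
  i=1: a_1=7, p_1 = 7*11 + 1 = 78, q_1 = 7*1 + 0 = 7.
  i=2: a_2=12, p_2 = 12*78 + 11 = 947, q_2 = 12*7 + 1 = 85.
  i=3: a_3=1, p_3 = 1*947 + 78 = 1025, q_3 = 1*85 + 7 = 92.
  i=4: a_4=4, p_4 = 4*1025 + 947 = 5047, q_4 = 4*92 + 85 = 453.
  i=5: a_5=8, p_5 = 8*5047 + 1025 = 41401, q_5 = 8*453 + 92 = 3716.
  i=6: a_6=9, p_6 = 9*41401 + 5047 = 377656, q_6 = 9*3716 + 453 = 33897.
  i=7: a_7=2, p_7 = 2*377656 + 41401 = 796713, q_7 = 2*33897 + 3716 = 71510.

11/1, 78/7, 947/85, 1025/92, 5047/453, 41401/3716, 377656/33897, 796713/71510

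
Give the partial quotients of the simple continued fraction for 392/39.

[10; 19, 2]

Run the Euclidean algorithm on 392 and 39; the successive quotients are the partial quotients a_0, a_1, ... (each step inverts the fractional part left over by the previous one):
  392 = 10*39 + 2, so a_0 = 10.
  39 = 19*2 + 1, so a_1 = 19.
  2 = 2*1 + 0, so a_2 = 2.
The remainder reaches 0 after 3 divisions, so the expansion has 3 partial quotients, read off in order.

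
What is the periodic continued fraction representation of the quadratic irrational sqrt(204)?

Write x_i = (sqrt(204) + m_i)/d_i with (m_0, d_0) = (0, 1). a_0 = floor(sqrt(204)) = 14, since 14^2 = 196 <= 204 < 225 = 15^2.
Iterate m_{i+1} = d_i*a_i - m_i, d_{i+1} = (204 - m_{i+1}^2)/d_i, a_{i+1} = floor((a_0 + m_{i+1})/d_{i+1}):
  m_1 = 1*14 - 0 = 14, d_1 = (204 - 14^2)/1 = 8/1 = 8, a_1 = floor((14 + 14)/8) = 3.
  m_2 = 8*3 - 14 = 10, d_2 = (204 - 10^2)/8 = 104/8 = 13, a_2 = floor((14 + 10)/13) = 1.
  m_3 = 13*1 - 10 = 3, d_3 = (204 - 3^2)/13 = 195/13 = 15, a_3 = floor((14 + 3)/15) = 1.
  m_4 = 15*1 - 3 = 12, d_4 = (204 - 12^2)/15 = 60/15 = 4, a_4 = floor((14 + 12)/4) = 6.
  m_5 = 4*6 - 12 = 12, d_5 = (204 - 12^2)/4 = 60/4 = 15, a_5 = floor((14 + 12)/15) = 1.
  m_6 = 15*1 - 12 = 3, d_6 = (204 - 3^2)/15 = 195/15 = 13, a_6 = floor((14 + 3)/13) = 1.
  m_7 = 13*1 - 3 = 10, d_7 = (204 - 10^2)/13 = 104/13 = 8, a_7 = floor((14 + 10)/8) = 3.
  m_8 = 8*3 - 10 = 14, d_8 = (204 - 14^2)/8 = 8/8 = 1, a_8 = floor((14 + 14)/1) = 28.
  m_9 = 1*28 - 14 = 14, d_9 = (204 - 14^2)/1 = 8/1 = 8: (m_9, d_9) = (m_1, d_1) = (14, 8), so from here the quotients repeat a_1, ..., a_8; the period length is 8.
Hence the expansion of sqrt(204) is a_0 = 14 followed by the repeating block 3, 1, 1, 6, 1, 1, 3, 28 (period 8).

[14; (3, 1, 1, 6, 1, 1, 3, 28)]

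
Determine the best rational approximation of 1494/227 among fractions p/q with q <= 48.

Expand x = 1494/227 as a continued fraction with the Euclidean algorithm:
  1494 = 6*227 + 132, so a_0 = 6.
  227 = 1*132 + 95, so a_1 = 1.
  132 = 1*95 + 37, so a_2 = 1.
  95 = 2*37 + 21, so a_3 = 2.
  37 = 1*21 + 16, so a_4 = 1.
  21 = 1*16 + 5, so a_5 = 1.
  16 = 3*5 + 1, so a_6 = 3.
  5 = 5*1 + 0, so a_7 = 5.
so x = [6; 1, 1, 2, 1, 1, 3, 5].
Convergents (p_i = a_i*p_{i-1} + p_{i-2}, q_i = a_i*q_{i-1} + q_{i-2} with p_{-2}=0, p_{-1}=1, q_{-2}=1, q_{-1}=0), until the denominator exceeds 48:
  i=0: a_0=6, p_0 = 6*1 + 0 = 6, q_0 = 6*0 + 1 = 1.
  i=1: a_1=1, p_1 = 1*6 + 1 = 7, q_1 = 1*1 + 0 = 1.
  i=2: a_2=1, p_2 = 1*7 + 6 = 13, q_2 = 1*1 + 1 = 2.
  i=3: a_3=2, p_3 = 2*13 + 7 = 33, q_3 = 2*2 + 1 = 5.
  i=4: a_4=1, p_4 = 1*33 + 13 = 46, q_4 = 1*5 + 2 = 7.
  i=5: a_5=1, p_5 = 1*46 + 33 = 79, q_5 = 1*7 + 5 = 12.
  i=6: a_6=3, p_6 = 3*79 + 46 = 283, q_6 = 3*12 + 7 = 43.
  i=7: a_7=5, p_7 = 5*283 + 79 = 1494, q_7 = 5*43 + 12 = 227.
q_7 = 227 > 48, so the last convergent with denominator <= 48 is p_6/q_6 = 283/43.
The closest fraction with denominator <= 48 is either p_6/q_6 or the intermediate fraction (k*p_6 + p_5)/(k*q_6 + q_5) with the largest k >= 1 whose denominator stays <= 48; these approach x as k grows, and every other convergent or intermediate fraction in range is farther away.
Largest k: floor((48 - q_5)/q_6) = floor((48 - 12)/43) = 0.
Since k = 0, no intermediate fraction beyond p_6/q_6 has denominator <= 48, so the convergent 283/43 is the closest (its error is |1494*43 - 283*227|/(227*43) = 1/9761).

283/43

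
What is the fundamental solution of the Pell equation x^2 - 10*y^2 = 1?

(x, y) = (19, 6)

First expand sqrt(10) as a continued fraction. With x_i = (sqrt(10) + m_i)/d_i and (m_0, d_0) = (0, 1): a_0 = floor(sqrt(10)) = 3, since 3^2 = 9 <= 10 < 16 = 4^2.
Iterate m_{i+1} = d_i*a_i - m_i, d_{i+1} = (10 - m_{i+1}^2)/d_i, a_{i+1} = floor((a_0 + m_{i+1})/d_{i+1}):
  m_1 = 1*3 - 0 = 3, d_1 = (10 - 3^2)/1 = 1/1 = 1, a_1 = floor((3 + 3)/1) = 6.
  m_2 = 1*6 - 3 = 3, d_2 = (10 - 3^2)/1 = 1/1 = 1: (m_2, d_2) = (m_1, d_1) = (3, 1), so from here the quotient a_1 repeats; the period length is 1.
So sqrt(10) = [3; (6)] with period length k = 1.
k is odd, so (p_{k-1}, q_{k-1}) only solves x^2 - 10y^2 = -1 and the fundamental solution of x^2 - 10y^2 = 1 is (p_{2k-1}, q_{2k-1}) = (p_1, q_1); compute convergents through index 1, running through the period twice.
Convergents (p_i = a_i*p_{i-1} + p_{i-2}, q_i = a_i*q_{i-1} + q_{i-2} with p_{-2}=0, p_{-1}=1, q_{-2}=1, q_{-1}=0):
  i=0: a_0=3, p_0 = 3*1 + 0 = 3, q_0 = 3*0 + 1 = 1.
  i=1: a_1=6, p_1 = 6*3 + 1 = 19, q_1 = 6*1 + 0 = 6.
Indeed p_0^2 - 10*q_0^2 = 9 - 10 = -1, not +1.
Check: 19^2 - 10*6^2 = 361 - 360 = 1, so (x, y) = (19, 6) solves the equation, and by the theorem it is the least positive solution.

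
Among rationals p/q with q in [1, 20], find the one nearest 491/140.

Expand x = 491/140 as a continued fraction with the Euclidean algorithm:
  491 = 3*140 + 71, so a_0 = 3.
  140 = 1*71 + 69, so a_1 = 1.
  71 = 1*69 + 2, so a_2 = 1.
  69 = 34*2 + 1, so a_3 = 34.
  2 = 2*1 + 0, so a_4 = 2.
so x = [3; 1, 1, 34, 2].
Convergents (p_i = a_i*p_{i-1} + p_{i-2}, q_i = a_i*q_{i-1} + q_{i-2} with p_{-2}=0, p_{-1}=1, q_{-2}=1, q_{-1}=0), until the denominator exceeds 20:
  i=0: a_0=3, p_0 = 3*1 + 0 = 3, q_0 = 3*0 + 1 = 1.
  i=1: a_1=1, p_1 = 1*3 + 1 = 4, q_1 = 1*1 + 0 = 1.
  i=2: a_2=1, p_2 = 1*4 + 3 = 7, q_2 = 1*1 + 1 = 2.
  i=3: a_3=34, p_3 = 34*7 + 4 = 242, q_3 = 34*2 + 1 = 69.
q_3 = 69 > 20, so the last convergent with denominator <= 20 is p_2/q_2 = 7/2.
The closest fraction with denominator <= 20 is either p_2/q_2 or the intermediate fraction (k*p_2 + p_1)/(k*q_2 + q_1) with the largest k >= 1 whose denominator stays <= 20; these approach x as k grows, and every other convergent or intermediate fraction in range is farther away.
Largest k: floor((20 - q_1)/q_2) = floor((20 - 1)/2) = 9.
That gives (9*7 + 4)/(9*2 + 1) = 67/19.
Compare the errors: |x - 7/2| = |491*2 - 7*140|/(140*2) = 2/280, and |x - 67/19| = |491*19 - 67*140|/(140*19) = 51/2660.
Cross-multiplying, 2*2660 = 5320 < 14280 = 51*280, so 2/280 is smaller: the convergent 7/2 is closer to x than 67/19.

7/2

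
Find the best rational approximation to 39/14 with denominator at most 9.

25/9

Expand x = 39/14 as a continued fraction with the Euclidean algorithm:
  39 = 2*14 + 11, so a_0 = 2.
  14 = 1*11 + 3, so a_1 = 1.
  11 = 3*3 + 2, so a_2 = 3.
  3 = 1*2 + 1, so a_3 = 1.
  2 = 2*1 + 0, so a_4 = 2.
so x = [2; 1, 3, 1, 2].
Convergents (p_i = a_i*p_{i-1} + p_{i-2}, q_i = a_i*q_{i-1} + q_{i-2} with p_{-2}=0, p_{-1}=1, q_{-2}=1, q_{-1}=0), until the denominator exceeds 9:
  i=0: a_0=2, p_0 = 2*1 + 0 = 2, q_0 = 2*0 + 1 = 1.
  i=1: a_1=1, p_1 = 1*2 + 1 = 3, q_1 = 1*1 + 0 = 1.
  i=2: a_2=3, p_2 = 3*3 + 2 = 11, q_2 = 3*1 + 1 = 4.
  i=3: a_3=1, p_3 = 1*11 + 3 = 14, q_3 = 1*4 + 1 = 5.
  i=4: a_4=2, p_4 = 2*14 + 11 = 39, q_4 = 2*5 + 4 = 14.
q_4 = 14 > 9, so the last convergent with denominator <= 9 is p_3/q_3 = 14/5.
The closest fraction with denominator <= 9 is either p_3/q_3 or the intermediate fraction (k*p_3 + p_2)/(k*q_3 + q_2) with the largest k >= 1 whose denominator stays <= 9; these approach x as k grows, and every other convergent or intermediate fraction in range is farther away.
Largest k: floor((9 - q_2)/q_3) = floor((9 - 4)/5) = 1.
That gives (1*14 + 11)/(1*5 + 4) = 25/9.
Compare the errors: |x - 14/5| = |39*5 - 14*14|/(14*5) = 1/70, and |x - 25/9| = |39*9 - 25*14|/(14*9) = 1/126.
Cross-multiplying, 1*70 = 70 < 126 = 1*126, so 1/126 is smaller: the intermediate fraction 25/9 is closer to x than 14/5.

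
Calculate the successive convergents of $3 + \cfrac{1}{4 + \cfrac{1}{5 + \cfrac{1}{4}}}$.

Using the convergent recurrence p_i = a_i*p_{i-1} + p_{i-2}, q_i = a_i*q_{i-1} + q_{i-2} with p_{-2}=0, p_{-1}=1, q_{-2}=1, q_{-1}=0:
  i=0: a_0=3, p_0 = 3*1 + 0 = 3, q_0 = 3*0 + 1 = 1.
  i=1: a_1=4, p_1 = 4*3 + 1 = 13, q_1 = 4*1 + 0 = 4.
  i=2: a_2=5, p_2 = 5*13 + 3 = 68, q_2 = 5*4 + 1 = 21.
  i=3: a_3=4, p_3 = 4*68 + 13 = 285, q_3 = 4*21 + 4 = 88.

3/1, 13/4, 68/21, 285/88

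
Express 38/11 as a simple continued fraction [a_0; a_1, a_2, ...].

[3; 2, 5]

Run the Euclidean algorithm on 38 and 11; the successive quotients are the partial quotients a_0, a_1, ... (each step inverts the fractional part left over by the previous one):
  38 = 3*11 + 5, so a_0 = 3.
  11 = 2*5 + 1, so a_1 = 2.
  5 = 5*1 + 0, so a_2 = 5.
The remainder reaches 0 after 3 divisions, so the expansion has 3 partial quotients, read off in order.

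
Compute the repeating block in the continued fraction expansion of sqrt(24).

[4; (1, 8)]

Write x_i = (sqrt(24) + m_i)/d_i with (m_0, d_0) = (0, 1). a_0 = floor(sqrt(24)) = 4, since 4^2 = 16 <= 24 < 25 = 5^2.
Iterate m_{i+1} = d_i*a_i - m_i, d_{i+1} = (24 - m_{i+1}^2)/d_i, a_{i+1} = floor((a_0 + m_{i+1})/d_{i+1}):
  m_1 = 1*4 - 0 = 4, d_1 = (24 - 4^2)/1 = 8/1 = 8, a_1 = floor((4 + 4)/8) = 1.
  m_2 = 8*1 - 4 = 4, d_2 = (24 - 4^2)/8 = 8/8 = 1, a_2 = floor((4 + 4)/1) = 8.
  m_3 = 1*8 - 4 = 4, d_3 = (24 - 4^2)/1 = 8/1 = 8: (m_3, d_3) = (m_1, d_1) = (4, 8), so from here the quotients repeat a_1, a_2; the period length is 2.
Hence the expansion of sqrt(24) is a_0 = 4 followed by the repeating block 1, 8 (period 2).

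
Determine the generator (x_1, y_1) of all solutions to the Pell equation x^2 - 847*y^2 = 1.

First expand sqrt(847) as a continued fraction. With x_i = (sqrt(847) + m_i)/d_i and (m_0, d_0) = (0, 1): a_0 = floor(sqrt(847)) = 29, since 29^2 = 841 <= 847 < 900 = 30^2.
Iterate m_{i+1} = d_i*a_i - m_i, d_{i+1} = (847 - m_{i+1}^2)/d_i, a_{i+1} = floor((a_0 + m_{i+1})/d_{i+1}):
  m_1 = 1*29 - 0 = 29, d_1 = (847 - 29^2)/1 = 6/1 = 6, a_1 = floor((29 + 29)/6) = 9.
  m_2 = 6*9 - 29 = 25, d_2 = (847 - 25^2)/6 = 222/6 = 37, a_2 = floor((29 + 25)/37) = 1.
  m_3 = 37*1 - 25 = 12, d_3 = (847 - 12^2)/37 = 703/37 = 19, a_3 = floor((29 + 12)/19) = 2.
  m_4 = 19*2 - 12 = 26, d_4 = (847 - 26^2)/19 = 171/19 = 9, a_4 = floor((29 + 26)/9) = 6.
  m_5 = 9*6 - 26 = 28, d_5 = (847 - 28^2)/9 = 63/9 = 7, a_5 = floor((29 + 28)/7) = 8.
  m_6 = 7*8 - 28 = 28, d_6 = (847 - 28^2)/7 = 63/7 = 9, a_6 = floor((29 + 28)/9) = 6.
  m_7 = 9*6 - 28 = 26, d_7 = (847 - 26^2)/9 = 171/9 = 19, a_7 = floor((29 + 26)/19) = 2.
  m_8 = 19*2 - 26 = 12, d_8 = (847 - 12^2)/19 = 703/19 = 37, a_8 = floor((29 + 12)/37) = 1.
  m_9 = 37*1 - 12 = 25, d_9 = (847 - 25^2)/37 = 222/37 = 6, a_9 = floor((29 + 25)/6) = 9.
  m_10 = 6*9 - 25 = 29, d_10 = (847 - 29^2)/6 = 6/6 = 1, a_10 = floor((29 + 29)/1) = 58.
  m_11 = 1*58 - 29 = 29, d_11 = (847 - 29^2)/1 = 6/1 = 6: (m_11, d_11) = (m_1, d_1) = (29, 6), so from here the quotients repeat a_1, ..., a_10; the period length is 10.
So sqrt(847) = [29; (9, 1, 2, 6, 8, 6, 2, 1, 9, 58)] with period length k = 10.
k is even, so the fundamental solution of x^2 - 847y^2 = 1 is (p_{k-1}, q_{k-1}) = (p_9, q_9); compute convergents through index 9.
Convergents (p_i = a_i*p_{i-1} + p_{i-2}, q_i = a_i*q_{i-1} + q_{i-2} with p_{-2}=0, p_{-1}=1, q_{-2}=1, q_{-1}=0):
  i=0: a_0=29, p_0 = 29*1 + 0 = 29, q_0 = 29*0 + 1 = 1.
  i=1: a_1=9, p_1 = 9*29 + 1 = 262, q_1 = 9*1 + 0 = 9.
  i=2: a_2=1, p_2 = 1*262 + 29 = 291, q_2 = 1*9 + 1 = 10.
  i=3: a_3=2, p_3 = 2*291 + 262 = 844, q_3 = 2*10 + 9 = 29.
  i=4: a_4=6, p_4 = 6*844 + 291 = 5355, q_4 = 6*29 + 10 = 184.
  i=5: a_5=8, p_5 = 8*5355 + 844 = 43684, q_5 = 8*184 + 29 = 1501.
  i=6: a_6=6, p_6 = 6*43684 + 5355 = 267459, q_6 = 6*1501 + 184 = 9190.
  i=7: a_7=2, p_7 = 2*267459 + 43684 = 578602, q_7 = 2*9190 + 1501 = 19881.
  i=8: a_8=1, p_8 = 1*578602 + 267459 = 846061, q_8 = 1*19881 + 9190 = 29071.
  i=9: a_9=9, p_9 = 9*846061 + 578602 = 8193151, q_9 = 9*29071 + 19881 = 281520.
Check: 8193151^2 - 847*281520^2 = 67127723308801 - 67127723308800 = 1, so (x, y) = (8193151, 281520) solves the equation, and by the theorem it is the least positive solution.

(x, y) = (8193151, 281520)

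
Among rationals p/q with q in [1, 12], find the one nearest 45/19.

Expand x = 45/19 as a continued fraction with the Euclidean algorithm:
  45 = 2*19 + 7, so a_0 = 2.
  19 = 2*7 + 5, so a_1 = 2.
  7 = 1*5 + 2, so a_2 = 1.
  5 = 2*2 + 1, so a_3 = 2.
  2 = 2*1 + 0, so a_4 = 2.
so x = [2; 2, 1, 2, 2].
Convergents (p_i = a_i*p_{i-1} + p_{i-2}, q_i = a_i*q_{i-1} + q_{i-2} with p_{-2}=0, p_{-1}=1, q_{-2}=1, q_{-1}=0), until the denominator exceeds 12:
  i=0: a_0=2, p_0 = 2*1 + 0 = 2, q_0 = 2*0 + 1 = 1.
  i=1: a_1=2, p_1 = 2*2 + 1 = 5, q_1 = 2*1 + 0 = 2.
  i=2: a_2=1, p_2 = 1*5 + 2 = 7, q_2 = 1*2 + 1 = 3.
  i=3: a_3=2, p_3 = 2*7 + 5 = 19, q_3 = 2*3 + 2 = 8.
  i=4: a_4=2, p_4 = 2*19 + 7 = 45, q_4 = 2*8 + 3 = 19.
q_4 = 19 > 12, so the last convergent with denominator <= 12 is p_3/q_3 = 19/8.
The closest fraction with denominator <= 12 is either p_3/q_3 or the intermediate fraction (k*p_3 + p_2)/(k*q_3 + q_2) with the largest k >= 1 whose denominator stays <= 12; these approach x as k grows, and every other convergent or intermediate fraction in range is farther away.
Largest k: floor((12 - q_2)/q_3) = floor((12 - 3)/8) = 1.
That gives (1*19 + 7)/(1*8 + 3) = 26/11.
Compare the errors: |x - 19/8| = |45*8 - 19*19|/(19*8) = 1/152, and |x - 26/11| = |45*11 - 26*19|/(19*11) = 1/209.
Cross-multiplying, 1*152 = 152 < 209 = 1*209, so 1/209 is smaller: the intermediate fraction 26/11 is closer to x than 19/8.

26/11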